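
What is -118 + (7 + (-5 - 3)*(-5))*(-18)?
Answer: -964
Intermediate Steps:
-118 + (7 + (-5 - 3)*(-5))*(-18) = -118 + (7 - 8*(-5))*(-18) = -118 + (7 + 40)*(-18) = -118 + 47*(-18) = -118 - 846 = -964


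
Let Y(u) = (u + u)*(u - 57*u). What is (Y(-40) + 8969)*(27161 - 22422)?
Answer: -806724709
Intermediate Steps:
Y(u) = -112*u**2 (Y(u) = (2*u)*(-56*u) = -112*u**2)
(Y(-40) + 8969)*(27161 - 22422) = (-112*(-40)**2 + 8969)*(27161 - 22422) = (-112*1600 + 8969)*4739 = (-179200 + 8969)*4739 = -170231*4739 = -806724709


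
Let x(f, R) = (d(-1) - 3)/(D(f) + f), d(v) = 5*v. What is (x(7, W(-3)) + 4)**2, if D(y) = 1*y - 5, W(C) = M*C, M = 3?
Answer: 784/81 ≈ 9.6790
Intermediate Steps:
W(C) = 3*C
D(y) = -5 + y (D(y) = y - 5 = -5 + y)
x(f, R) = -8/(-5 + 2*f) (x(f, R) = (5*(-1) - 3)/((-5 + f) + f) = (-5 - 3)/(-5 + 2*f) = -8/(-5 + 2*f))
(x(7, W(-3)) + 4)**2 = (-8/(-5 + 2*7) + 4)**2 = (-8/(-5 + 14) + 4)**2 = (-8/9 + 4)**2 = (28/9)**2 = 784/81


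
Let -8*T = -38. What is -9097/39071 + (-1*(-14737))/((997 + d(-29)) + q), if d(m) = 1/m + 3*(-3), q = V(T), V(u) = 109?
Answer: 16408496719/1242926652 ≈ 13.202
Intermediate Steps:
T = 19/4 (T = -⅛*(-38) = 19/4 ≈ 4.7500)
q = 109
d(m) = -9 + 1/m (d(m) = 1/m - 9 = -9 + 1/m)
-9097/39071 + (-1*(-14737))/((997 + d(-29)) + q) = -9097/39071 + (-1*(-14737))/((997 + (-9 + 1/(-29))) + 109) = -9097*1/39071 + 14737/((997 + (-9 - 1/29)) + 109) = -9097/39071 + 14737/((997 - 262/29) + 109) = -9097/39071 + 14737/(28651/29 + 109) = -9097/39071 + 14737/(31812/29) = -9097/39071 + 14737*(29/31812) = -9097/39071 + 427373/31812 = 16408496719/1242926652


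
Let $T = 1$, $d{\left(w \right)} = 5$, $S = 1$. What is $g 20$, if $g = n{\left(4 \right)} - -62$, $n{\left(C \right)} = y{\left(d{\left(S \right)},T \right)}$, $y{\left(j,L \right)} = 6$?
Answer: $1360$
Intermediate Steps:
$n{\left(C \right)} = 6$
$g = 68$ ($g = 6 - -62 = 6 + 62 = 68$)
$g 20 = 68 \cdot 20 = 1360$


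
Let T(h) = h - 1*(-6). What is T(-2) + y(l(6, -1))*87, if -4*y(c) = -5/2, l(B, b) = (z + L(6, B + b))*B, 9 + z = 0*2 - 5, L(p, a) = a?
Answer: 467/8 ≈ 58.375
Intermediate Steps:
z = -14 (z = -9 + (0*2 - 5) = -9 + (0 - 5) = -9 - 5 = -14)
T(h) = 6 + h (T(h) = h + 6 = 6 + h)
l(B, b) = B*(-14 + B + b) (l(B, b) = (-14 + (B + b))*B = (-14 + B + b)*B = B*(-14 + B + b))
y(c) = 5/8 (y(c) = -(-5)/(4*2) = -¼*(-5/2) = 5/8)
T(-2) + y(l(6, -1))*87 = (6 - 2) + (5/8)*87 = 4 + 435/8 = 467/8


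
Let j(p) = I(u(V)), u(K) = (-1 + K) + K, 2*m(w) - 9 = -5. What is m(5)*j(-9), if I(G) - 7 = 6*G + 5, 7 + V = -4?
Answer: -252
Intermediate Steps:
V = -11 (V = -7 - 4 = -11)
m(w) = 2 (m(w) = 9/2 + (1/2)*(-5) = 9/2 - 5/2 = 2)
u(K) = -1 + 2*K
I(G) = 12 + 6*G (I(G) = 7 + (6*G + 5) = 7 + (5 + 6*G) = 12 + 6*G)
j(p) = -126 (j(p) = 12 + 6*(-1 + 2*(-11)) = 12 + 6*(-1 - 22) = 12 + 6*(-23) = 12 - 138 = -126)
m(5)*j(-9) = 2*(-126) = -252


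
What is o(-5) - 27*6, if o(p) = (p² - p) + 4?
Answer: -128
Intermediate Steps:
o(p) = 4 + p² - p
o(-5) - 27*6 = (4 + (-5)² - 1*(-5)) - 27*6 = (4 + 25 + 5) - 162 = 34 - 162 = -128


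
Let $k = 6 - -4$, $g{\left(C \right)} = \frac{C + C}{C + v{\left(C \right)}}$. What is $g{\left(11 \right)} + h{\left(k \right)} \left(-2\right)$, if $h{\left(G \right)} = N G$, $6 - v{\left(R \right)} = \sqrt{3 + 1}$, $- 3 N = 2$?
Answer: $\frac{74}{5} \approx 14.8$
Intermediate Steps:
$N = - \frac{2}{3}$ ($N = \left(- \frac{1}{3}\right) 2 = - \frac{2}{3} \approx -0.66667$)
$v{\left(R \right)} = 4$ ($v{\left(R \right)} = 6 - \sqrt{3 + 1} = 6 - \sqrt{4} = 6 - 2 = 4$)
$g{\left(C \right)} = \frac{2 C}{4 + C}$ ($g{\left(C \right)} = \frac{C + C}{C + 4} = \frac{2 C}{4 + C}$)
$k = 10$ ($k = 6 + 4 = 10$)
$h{\left(G \right)} = - \frac{2 G}{3}$
$g{\left(11 \right)} + h{\left(k \right)} \left(-2\right) = 2 \cdot 11 \frac{1}{4 + 11} + \left(- \frac{2}{3}\right) 10 \left(-2\right) = 2 \cdot 11 \cdot \frac{1}{15} - - \frac{40}{3} = 2 \cdot 11 \cdot \frac{1}{15} + \frac{40}{3} = \frac{22}{15} + \frac{40}{3} = \frac{74}{5}$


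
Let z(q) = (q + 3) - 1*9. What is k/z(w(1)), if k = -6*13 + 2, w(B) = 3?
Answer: 76/3 ≈ 25.333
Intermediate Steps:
k = -76 (k = -78 + 2 = -76)
z(q) = -6 + q (z(q) = (3 + q) - 9 = -6 + q)
k/z(w(1)) = -76/(-6 + 3) = -76/(-3) = -76*(-⅓) = 76/3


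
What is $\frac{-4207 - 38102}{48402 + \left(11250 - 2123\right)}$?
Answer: $- \frac{42309}{57529} \approx -0.73544$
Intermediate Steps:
$\frac{-4207 - 38102}{48402 + \left(11250 - 2123\right)} = - \frac{42309}{48402 + \left(11250 - 2123\right)} = - \frac{42309}{48402 + 9127} = - \frac{42309}{57529}$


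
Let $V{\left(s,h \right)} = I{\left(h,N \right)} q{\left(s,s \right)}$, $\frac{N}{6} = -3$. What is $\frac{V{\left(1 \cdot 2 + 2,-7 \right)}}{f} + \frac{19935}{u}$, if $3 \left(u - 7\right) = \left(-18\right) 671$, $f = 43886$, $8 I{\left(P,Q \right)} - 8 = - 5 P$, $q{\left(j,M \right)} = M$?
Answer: $- \frac{1749562003}{352755668} \approx -4.9597$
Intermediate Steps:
$N = -18$ ($N = 6 \left(-3\right) = -18$)
$I{\left(P,Q \right)} = 1 - \frac{5 P}{8}$ ($I{\left(P,Q \right)} = 1 + \frac{\left(-5\right) P}{8} = 1 - \frac{5 P}{8}$)
$V{\left(s,h \right)} = s \left(1 - \frac{5 h}{8}\right)$ ($V{\left(s,h \right)} = \left(1 - \frac{5 h}{8}\right) s = s \left(1 - \frac{5 h}{8}\right)$)
$u = -4019$ ($u = 7 + \frac{\left(-18\right) 671}{3} = 7 + \frac{1}{3} \left(-12078\right) = 7 - 4026 = -4019$)
$\frac{V{\left(1 \cdot 2 + 2,-7 \right)}}{f} + \frac{19935}{u} = \frac{\frac{1}{8} \left(1 \cdot 2 + 2\right) \left(8 - -35\right)}{43886} + \frac{19935}{-4019} = \frac{\left(2 + 2\right) \left(8 + 35\right)}{8} \cdot \frac{1}{43886} + 19935 \left(- \frac{1}{4019}\right) = \frac{1}{8} \cdot 4 \cdot 43 \cdot \frac{1}{43886} - \frac{19935}{4019} = \frac{43}{2} \cdot \frac{1}{43886} - \frac{19935}{4019} = \frac{43}{87772} - \frac{19935}{4019} = - \frac{1749562003}{352755668}$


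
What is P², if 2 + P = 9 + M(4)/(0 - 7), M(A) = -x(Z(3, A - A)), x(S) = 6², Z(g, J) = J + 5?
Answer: 7225/49 ≈ 147.45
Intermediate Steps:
Z(g, J) = 5 + J
x(S) = 36
M(A) = -36 (M(A) = -1*36 = -36)
P = 85/7 (P = -2 + (9 - 36/(0 - 7)) = -2 + (9 - 36/(-7)) = -2 + (9 - 36*(-⅐)) = -2 + (9 + 36/7) = -2 + 99/7 = 85/7 ≈ 12.143)
P² = (85/7)² = 7225/49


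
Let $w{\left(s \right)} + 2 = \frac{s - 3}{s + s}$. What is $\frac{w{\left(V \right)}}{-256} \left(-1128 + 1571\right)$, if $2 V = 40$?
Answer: $\frac{27909}{10240} \approx 2.7255$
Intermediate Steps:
$V = 20$ ($V = \frac{1}{2} \cdot 40 = 20$)
$w{\left(s \right)} = -2 + \frac{-3 + s}{2 s}$ ($w{\left(s \right)} = -2 + \frac{s - 3}{s + s} = -2 + \frac{-3 + s}{2 s}$)
$\frac{w{\left(V \right)}}{-256} \left(-1128 + 1571\right) = \frac{\frac{3}{2} \cdot \frac{1}{20} \left(-1 - 20\right)}{-256} \left(-1128 + 1571\right) = \frac{3}{2} \cdot \frac{1}{20} \left(-1 - 20\right) \left(- \frac{1}{256}\right) 443 = \frac{3}{2} \cdot \frac{1}{20} \left(-21\right) \left(- \frac{1}{256}\right) 443 = \left(- \frac{63}{40}\right) \left(- \frac{1}{256}\right) 443 = \frac{63}{10240} \cdot 443 = \frac{27909}{10240}$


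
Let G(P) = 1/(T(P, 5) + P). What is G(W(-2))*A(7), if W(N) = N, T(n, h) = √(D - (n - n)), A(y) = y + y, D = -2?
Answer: -14/3 - 7*I*√2/3 ≈ -4.6667 - 3.2998*I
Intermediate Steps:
A(y) = 2*y
T(n, h) = I*√2 (T(n, h) = √(-2 - (n - n)) = √(-2 - 1*0) = √(-2 + 0) = √(-2) = I*√2)
G(P) = 1/(P + I*√2) (G(P) = 1/(I*√2 + P) = 1/(P + I*√2))
G(W(-2))*A(7) = (2*7)/(-2 + I*√2) = 14/(-2 + I*√2)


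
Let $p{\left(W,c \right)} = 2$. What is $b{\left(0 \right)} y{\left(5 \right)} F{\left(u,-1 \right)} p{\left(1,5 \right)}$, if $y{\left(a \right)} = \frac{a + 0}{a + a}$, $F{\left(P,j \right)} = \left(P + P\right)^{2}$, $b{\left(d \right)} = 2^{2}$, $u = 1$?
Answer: $16$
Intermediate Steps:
$b{\left(d \right)} = 4$
$F{\left(P,j \right)} = 4 P^{2}$ ($F{\left(P,j \right)} = \left(2 P\right)^{2} = 4 P^{2}$)
$y{\left(a \right)} = \frac{1}{2}$ ($y{\left(a \right)} = \frac{a}{2 a} = a \frac{1}{2 a} = \frac{1}{2}$)
$b{\left(0 \right)} y{\left(5 \right)} F{\left(u,-1 \right)} p{\left(1,5 \right)} = 4 \cdot \frac{1}{2} \cdot 4 \cdot 1^{2} \cdot 2 = 2 \cdot 4 \cdot 1 \cdot 2 = 2 \cdot 4 \cdot 2 = 8 \cdot 2 = 16$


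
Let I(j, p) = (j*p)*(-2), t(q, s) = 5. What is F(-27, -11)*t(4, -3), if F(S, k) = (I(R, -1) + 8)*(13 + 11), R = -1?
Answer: 720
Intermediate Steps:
I(j, p) = -2*j*p
F(S, k) = 144 (F(S, k) = (-2*(-1)*(-1) + 8)*(13 + 11) = (-2 + 8)*24 = 6*24 = 144)
F(-27, -11)*t(4, -3) = 144*5 = 720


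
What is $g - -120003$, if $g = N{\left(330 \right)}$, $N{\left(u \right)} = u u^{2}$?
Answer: $36057003$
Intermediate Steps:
$N{\left(u \right)} = u^{3}$
$g = 35937000$ ($g = 330^{3} = 35937000$)
$g - -120003 = 35937000 - -120003 = 35937000 + 120003 = 36057003$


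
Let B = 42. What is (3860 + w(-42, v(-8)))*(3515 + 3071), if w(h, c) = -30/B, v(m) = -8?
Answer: 177920790/7 ≈ 2.5417e+7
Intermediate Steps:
w(h, c) = -5/7 (w(h, c) = -30/42 = -30*1/42 = -5/7)
(3860 + w(-42, v(-8)))*(3515 + 3071) = (3860 - 5/7)*(3515 + 3071) = (27015/7)*6586 = 177920790/7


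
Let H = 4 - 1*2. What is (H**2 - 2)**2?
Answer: 4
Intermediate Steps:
H = 2 (H = 4 - 2 = 2)
(H**2 - 2)**2 = (2**2 - 2)**2 = (4 - 2)**2 = 2**2 = 4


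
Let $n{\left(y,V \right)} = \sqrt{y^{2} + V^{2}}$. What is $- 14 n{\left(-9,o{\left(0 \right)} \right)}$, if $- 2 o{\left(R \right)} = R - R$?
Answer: $-126$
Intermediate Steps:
$o{\left(R \right)} = 0$ ($o{\left(R \right)} = - \frac{R - R}{2} = \left(- \frac{1}{2}\right) 0 = 0$)
$n{\left(y,V \right)} = \sqrt{V^{2} + y^{2}}$
$- 14 n{\left(-9,o{\left(0 \right)} \right)} = - 14 \sqrt{0^{2} + \left(-9\right)^{2}} = - 14 \sqrt{0 + 81} = - 14 \sqrt{81} = \left(-14\right) 9 = -126$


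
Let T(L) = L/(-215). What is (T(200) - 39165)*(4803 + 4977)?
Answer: -16470840300/43 ≈ -3.8304e+8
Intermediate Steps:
T(L) = -L/215 (T(L) = L*(-1/215) = -L/215)
(T(200) - 39165)*(4803 + 4977) = (-1/215*200 - 39165)*(4803 + 4977) = (-40/43 - 39165)*9780 = -1684135/43*9780 = -16470840300/43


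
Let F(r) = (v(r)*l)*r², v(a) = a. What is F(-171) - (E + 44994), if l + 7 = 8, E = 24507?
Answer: -5069712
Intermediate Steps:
l = 1 (l = -7 + 8 = 1)
F(r) = r³ (F(r) = (r*1)*r² = r*r² = r³)
F(-171) - (E + 44994) = (-171)³ - (24507 + 44994) = -5000211 - 1*69501 = -5000211 - 69501 = -5069712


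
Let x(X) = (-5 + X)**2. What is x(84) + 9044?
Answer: 15285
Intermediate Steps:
x(84) + 9044 = (-5 + 84)**2 + 9044 = 79**2 + 9044 = 6241 + 9044 = 15285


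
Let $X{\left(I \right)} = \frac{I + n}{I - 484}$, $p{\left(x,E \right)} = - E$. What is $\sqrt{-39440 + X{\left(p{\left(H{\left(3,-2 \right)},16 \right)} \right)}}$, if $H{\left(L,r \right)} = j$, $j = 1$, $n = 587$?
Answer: $\frac{i \sqrt{98602855}}{50} \approx 198.6 i$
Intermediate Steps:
$H{\left(L,r \right)} = 1$
$X{\left(I \right)} = \frac{587 + I}{-484 + I}$ ($X{\left(I \right)} = \frac{I + 587}{I - 484} = \frac{587 + I}{-484 + I}$)
$\sqrt{-39440 + X{\left(p{\left(H{\left(3,-2 \right)},16 \right)} \right)}} = \sqrt{-39440 + \frac{587 - 16}{-484 - 16}} = \sqrt{-39440 + \frac{1}{-500} \cdot 571} = \sqrt{-39440 - \frac{571}{500}} = \sqrt{- \frac{19720571}{500}} = \frac{i \sqrt{98602855}}{50}$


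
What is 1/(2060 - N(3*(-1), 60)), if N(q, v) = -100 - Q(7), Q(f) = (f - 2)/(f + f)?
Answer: 14/30245 ≈ 0.00046289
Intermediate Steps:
Q(f) = (-2 + f)/(2*f) (Q(f) = (-2 + f)/((2*f)) = (-2 + f)*(1/(2*f)) = (-2 + f)/(2*f))
N(q, v) = -1405/14 (N(q, v) = -100 - (-2 + 7)/(2*7) = -100 - 5/(2*7) = -100 - 1*5/14 = -100 - 5/14 = -1405/14)
1/(2060 - N(3*(-1), 60)) = 1/(2060 - 1*(-1405/14)) = 1/(2060 + 1405/14) = 1/(30245/14) = 14/30245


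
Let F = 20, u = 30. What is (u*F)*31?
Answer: 18600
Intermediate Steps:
(u*F)*31 = (30*20)*31 = 600*31 = 18600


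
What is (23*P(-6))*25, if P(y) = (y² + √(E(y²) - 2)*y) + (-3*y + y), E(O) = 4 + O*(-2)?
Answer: 27600 - 3450*I*√70 ≈ 27600.0 - 28865.0*I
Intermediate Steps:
E(O) = 4 - 2*O
P(y) = y² - 2*y + y*√(2 - 2*y²) (P(y) = (y² + √((4 - 2*y²) - 2)*y) + (-3*y + y) = (y² + √(2 - 2*y²)*y) - 2*y = (y² + y*√(2 - 2*y²)) - 2*y = y² - 2*y + y*√(2 - 2*y²))
(23*P(-6))*25 = (23*(-6*(-2 - 6 + √(2 - 2*(-6)²))))*25 = (23*(-6*(-2 - 6 + √(2 - 2*36))))*25 = (23*(-6*(-2 - 6 + √(2 - 72))))*25 = (23*(-6*(-2 - 6 + √(-70))))*25 = (23*(-6*(-2 - 6 + I*√70)))*25 = (23*(-6*(-8 + I*√70)))*25 = (23*(48 - 6*I*√70))*25 = (1104 - 138*I*√70)*25 = 27600 - 3450*I*√70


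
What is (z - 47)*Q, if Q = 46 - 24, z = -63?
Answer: -2420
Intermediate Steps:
Q = 22
(z - 47)*Q = (-63 - 47)*22 = -110*22 = -2420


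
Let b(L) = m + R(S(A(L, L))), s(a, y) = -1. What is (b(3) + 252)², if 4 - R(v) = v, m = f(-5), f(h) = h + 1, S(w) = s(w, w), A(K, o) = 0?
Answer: 64009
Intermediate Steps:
S(w) = -1
f(h) = 1 + h
m = -4 (m = 1 - 5 = -4)
R(v) = 4 - v
b(L) = 1 (b(L) = -4 + (4 - 1*(-1)) = -4 + (4 + 1) = -4 + 5 = 1)
(b(3) + 252)² = (1 + 252)² = 253² = 64009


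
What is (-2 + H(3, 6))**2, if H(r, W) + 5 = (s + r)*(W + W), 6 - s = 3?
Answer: 4225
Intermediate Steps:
s = 3 (s = 6 - 1*3 = 6 - 3 = 3)
H(r, W) = -5 + 2*W*(3 + r) (H(r, W) = -5 + (3 + r)*(W + W) = -5 + (3 + r)*(2*W) = -5 + 2*W*(3 + r))
(-2 + H(3, 6))**2 = (-2 + (-5 + 6*6 + 2*6*3))**2 = (-2 + (-5 + 36 + 36))**2 = (-2 + 67)**2 = 65**2 = 4225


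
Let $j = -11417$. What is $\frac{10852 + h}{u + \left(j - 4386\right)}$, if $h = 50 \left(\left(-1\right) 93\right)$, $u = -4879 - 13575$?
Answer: $- \frac{6202}{34257} \approx -0.18104$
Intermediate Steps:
$u = -18454$
$h = -4650$ ($h = 50 \left(-93\right) = -4650$)
$\frac{10852 + h}{u + \left(j - 4386\right)} = \frac{10852 - 4650}{-18454 - 15803} = \frac{6202}{-18454 - 15803} = \frac{6202}{-34257} = 6202 \left(- \frac{1}{34257}\right) = - \frac{6202}{34257}$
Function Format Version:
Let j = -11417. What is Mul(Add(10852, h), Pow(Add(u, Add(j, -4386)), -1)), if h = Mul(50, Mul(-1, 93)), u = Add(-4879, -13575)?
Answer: Rational(-6202, 34257) ≈ -0.18104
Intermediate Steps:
u = -18454
h = -4650 (h = Mul(50, -93) = -4650)
Mul(Add(10852, h), Pow(Add(u, Add(j, -4386)), -1)) = Mul(Add(10852, -4650), Pow(Add(-18454, Add(-11417, -4386)), -1)) = Mul(6202, Pow(Add(-18454, -15803), -1)) = Mul(6202, Pow(-34257, -1)) = Mul(6202, Rational(-1, 34257)) = Rational(-6202, 34257)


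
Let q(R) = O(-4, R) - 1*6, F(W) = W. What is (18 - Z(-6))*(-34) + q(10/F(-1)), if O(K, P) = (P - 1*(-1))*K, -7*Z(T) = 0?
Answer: -582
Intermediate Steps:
Z(T) = 0 (Z(T) = -⅐*0 = 0)
O(K, P) = K*(1 + P) (O(K, P) = (P + 1)*K = (1 + P)*K = K*(1 + P))
q(R) = -10 - 4*R (q(R) = -4*(1 + R) - 1*6 = (-4 - 4*R) - 6 = -10 - 4*R)
(18 - Z(-6))*(-34) + q(10/F(-1)) = (18 - 1*0)*(-34) + (-10 - 40/(-1)) = (18 + 0)*(-34) + (-10 - 40*(-1)) = 18*(-34) + (-10 - 4*(-10)) = -612 + (-10 + 40) = -612 + 30 = -582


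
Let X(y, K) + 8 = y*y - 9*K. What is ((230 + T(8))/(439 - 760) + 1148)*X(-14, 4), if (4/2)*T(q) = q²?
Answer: 55973392/321 ≈ 1.7437e+5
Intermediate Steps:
T(q) = q²/2
X(y, K) = -8 + y² - 9*K (X(y, K) = -8 + (y*y - 9*K) = -8 + (y² - 9*K) = -8 + y² - 9*K)
((230 + T(8))/(439 - 760) + 1148)*X(-14, 4) = ((230 + (½)*8²)/(439 - 760) + 1148)*(-8 + (-14)² - 9*4) = ((230 + (½)*64)/(-321) + 1148)*(-8 + 196 - 36) = ((230 + 32)*(-1/321) + 1148)*152 = (262*(-1/321) + 1148)*152 = (-262/321 + 1148)*152 = (368246/321)*152 = 55973392/321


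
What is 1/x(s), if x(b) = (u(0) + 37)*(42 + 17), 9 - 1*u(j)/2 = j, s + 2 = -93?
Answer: 1/3245 ≈ 0.00030817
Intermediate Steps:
s = -95 (s = -2 - 93 = -95)
u(j) = 18 - 2*j
x(b) = 3245 (x(b) = ((18 - 2*0) + 37)*(42 + 17) = ((18 + 0) + 37)*59 = (18 + 37)*59 = 55*59 = 3245)
1/x(s) = 1/3245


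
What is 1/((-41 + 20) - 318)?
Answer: -1/339 ≈ -0.0029499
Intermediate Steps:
1/((-41 + 20) - 318) = 1/(-21 - 318) = 1/(-339) = -1/339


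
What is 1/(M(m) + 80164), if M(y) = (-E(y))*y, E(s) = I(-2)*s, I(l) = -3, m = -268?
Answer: 1/295636 ≈ 3.3825e-6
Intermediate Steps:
E(s) = -3*s
M(y) = 3*y**2 (M(y) = (-(-3)*y)*y = (3*y)*y = 3*y**2)
1/(M(m) + 80164) = 1/(3*(-268)**2 + 80164) = 1/(3*71824 + 80164) = 1/(215472 + 80164) = 1/295636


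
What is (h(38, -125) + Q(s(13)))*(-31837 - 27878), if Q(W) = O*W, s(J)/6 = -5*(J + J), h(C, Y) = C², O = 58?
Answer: 2615278140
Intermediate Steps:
s(J) = -60*J (s(J) = 6*(-5*(J + J)) = 6*(-10*J) = -60*J)
Q(W) = 58*W
(h(38, -125) + Q(s(13)))*(-31837 - 27878) = (38² + 58*(-60*13))*(-31837 - 27878) = (1444 + 58*(-780))*(-59715) = (1444 - 45240)*(-59715) = -43796*(-59715) = 2615278140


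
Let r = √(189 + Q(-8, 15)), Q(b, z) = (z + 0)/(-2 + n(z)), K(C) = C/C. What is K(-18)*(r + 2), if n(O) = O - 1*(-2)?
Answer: 2 + √190 ≈ 15.784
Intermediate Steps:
K(C) = 1
n(O) = 2 + O (n(O) = O + 2 = 2 + O)
Q(b, z) = 1 (Q(b, z) = (z + 0)/(-2 + (2 + z)) = z/z = 1)
r = √190 (r = √(189 + 1) = √190 ≈ 13.784)
K(-18)*(r + 2) = 1*(√190 + 2) = 1*(2 + √190) = 2 + √190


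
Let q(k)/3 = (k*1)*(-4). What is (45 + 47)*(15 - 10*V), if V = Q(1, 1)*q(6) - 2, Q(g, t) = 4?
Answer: 268180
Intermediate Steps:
q(k) = -12*k (q(k) = 3*((k*1)*(-4)) = 3*(k*(-4)) = 3*(-4*k) = -12*k)
V = -290 (V = 4*(-12*6) - 2 = 4*(-72) - 2 = -288 - 2 = -290)
(45 + 47)*(15 - 10*V) = (45 + 47)*(15 - 10*(-290)) = 92*(15 + 2900) = 92*2915 = 268180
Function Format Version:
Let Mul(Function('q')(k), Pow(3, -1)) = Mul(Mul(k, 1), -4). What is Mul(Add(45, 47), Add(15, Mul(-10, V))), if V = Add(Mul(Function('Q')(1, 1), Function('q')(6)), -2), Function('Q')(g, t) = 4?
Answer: 268180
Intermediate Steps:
Function('q')(k) = Mul(-12, k) (Function('q')(k) = Mul(3, Mul(Mul(k, 1), -4)) = Mul(3, Mul(k, -4)) = Mul(3, Mul(-4, k)) = Mul(-12, k))
V = -290 (V = Add(Mul(4, Mul(-12, 6)), -2) = Add(Mul(4, -72), -2) = Add(-288, -2) = -290)
Mul(Add(45, 47), Add(15, Mul(-10, V))) = Mul(Add(45, 47), Add(15, Mul(-10, -290))) = Mul(92, Add(15, 2900)) = Mul(92, 2915) = 268180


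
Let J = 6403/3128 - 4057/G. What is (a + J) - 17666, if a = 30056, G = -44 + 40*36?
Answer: 13524878153/1091672 ≈ 12389.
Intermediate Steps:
G = 1396 (G = -44 + 1440 = 1396)
J = -937927/1091672 (J = 6403/3128 - 4057/1396 = -937927/1091672 ≈ -0.85917)
(a + J) - 17666 = (30056 - 937927/1091672) - 17666 = 32810355705/1091672 - 17666 = 13524878153/1091672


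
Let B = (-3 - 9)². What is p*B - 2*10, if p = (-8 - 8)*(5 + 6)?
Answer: -25364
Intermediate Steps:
p = -176 (p = -16*11 = -176)
B = 144 (B = (-12)² = 144)
p*B - 2*10 = -176*144 - 2*10 = -25344 - 20 = -25364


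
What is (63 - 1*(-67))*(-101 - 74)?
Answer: -22750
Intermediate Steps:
(63 - 1*(-67))*(-101 - 74) = (63 + 67)*(-175) = 130*(-175) = -22750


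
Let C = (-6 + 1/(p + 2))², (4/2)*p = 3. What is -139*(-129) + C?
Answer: 880219/49 ≈ 17964.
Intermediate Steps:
p = 3/2 (p = (½)*3 = 3/2 ≈ 1.5000)
C = 1600/49 (C = (-6 + 1/(3/2 + 2))² = (-6 + 1/(7/2))² = (-6 + 2/7)² = (-40/7)² = 1600/49 ≈ 32.653)
-139*(-129) + C = -139*(-129) + 1600/49 = 17931 + 1600/49 = 880219/49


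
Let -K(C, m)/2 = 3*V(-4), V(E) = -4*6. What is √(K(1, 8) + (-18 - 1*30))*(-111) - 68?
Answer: -68 - 444*√6 ≈ -1155.6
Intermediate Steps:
V(E) = -24
K(C, m) = 144 (K(C, m) = -6*(-24) = -2*(-72) = 144)
√(K(1, 8) + (-18 - 1*30))*(-111) - 68 = √(144 + (-18 - 1*30))*(-111) - 68 = √(144 + (-18 - 30))*(-111) - 68 = √(144 - 48)*(-111) - 68 = √96*(-111) - 68 = (4*√6)*(-111) - 68 = -444*√6 - 68 = -68 - 444*√6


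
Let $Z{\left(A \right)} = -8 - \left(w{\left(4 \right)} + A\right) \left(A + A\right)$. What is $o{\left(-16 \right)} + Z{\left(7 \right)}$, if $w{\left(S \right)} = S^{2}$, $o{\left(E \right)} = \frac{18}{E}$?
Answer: $- \frac{2649}{8} \approx -331.13$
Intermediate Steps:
$Z{\left(A \right)} = -8 - 2 A \left(16 + A\right)$ ($Z{\left(A \right)} = -8 - \left(4^{2} + A\right) \left(A + A\right) = -8 - \left(16 + A\right) 2 A = -8 - 2 A \left(16 + A\right)$)
$o{\left(-16 \right)} + Z{\left(7 \right)} = \frac{18}{-16} - \left(232 + 98\right) = 18 \left(- \frac{1}{16}\right) - 330 = - \frac{9}{8} - 330 = - \frac{2649}{8}$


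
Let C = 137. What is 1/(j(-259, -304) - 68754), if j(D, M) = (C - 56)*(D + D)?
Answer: -1/110712 ≈ -9.0324e-6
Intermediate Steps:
j(D, M) = 162*D (j(D, M) = (137 - 56)*(D + D) = 81*(2*D) = 162*D)
1/(j(-259, -304) - 68754) = 1/(162*(-259) - 68754) = 1/(-41958 - 68754) = 1/(-110712) = -1/110712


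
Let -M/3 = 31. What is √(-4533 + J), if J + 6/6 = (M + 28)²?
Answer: I*√309 ≈ 17.578*I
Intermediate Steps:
M = -93 (M = -3*31 = -93)
J = 4224 (J = -1 + (-93 + 28)² = -1 + (-65)² = -1 + 4225 = 4224)
√(-4533 + J) = √(-4533 + 4224) = √(-309) = I*√309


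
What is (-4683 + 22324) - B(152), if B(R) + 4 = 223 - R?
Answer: 17574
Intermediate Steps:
B(R) = 219 - R (B(R) = -4 + (223 - R) = 219 - R)
(-4683 + 22324) - B(152) = (-4683 + 22324) - (219 - 1*152) = 17641 - (219 - 152) = 17641 - 1*67 = 17641 - 67 = 17574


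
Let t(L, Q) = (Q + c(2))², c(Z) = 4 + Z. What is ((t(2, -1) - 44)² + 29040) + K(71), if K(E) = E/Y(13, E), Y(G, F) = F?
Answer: 29402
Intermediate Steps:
K(E) = 1 (K(E) = E/E = 1)
t(L, Q) = (6 + Q)² (t(L, Q) = (Q + (4 + 2))² = (Q + 6)² = (6 + Q)²)
((t(2, -1) - 44)² + 29040) + K(71) = (((6 - 1)² - 44)² + 29040) + 1 = ((5² - 44)² + 29040) + 1 = ((25 - 44)² + 29040) + 1 = ((-19)² + 29040) + 1 = (361 + 29040) + 1 = 29401 + 1 = 29402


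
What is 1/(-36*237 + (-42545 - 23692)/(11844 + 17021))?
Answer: -28865/246342417 ≈ -0.00011717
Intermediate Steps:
1/(-36*237 + (-42545 - 23692)/(11844 + 17021)) = 1/(-8532 - 66237/28865) = 1/(-246342417/28865) = -28865/246342417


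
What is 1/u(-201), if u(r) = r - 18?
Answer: -1/219 ≈ -0.0045662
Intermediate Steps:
u(r) = -18 + r
1/u(-201) = 1/(-18 - 201) = 1/(-219) = -1/219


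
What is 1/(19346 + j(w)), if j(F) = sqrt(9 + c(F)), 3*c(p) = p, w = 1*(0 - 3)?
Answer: 9673/187133854 - sqrt(2)/187133854 ≈ 5.1683e-5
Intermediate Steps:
w = -3 (w = 1*(-3) = -3)
c(p) = p/3
j(F) = sqrt(9 + F/3)
1/(19346 + j(w)) = 1/(19346 + sqrt(81 + 3*(-3))/3) = 1/(19346 + sqrt(81 - 9)/3) = 1/(19346 + sqrt(72)/3) = 1/(19346 + (6*sqrt(2))/3) = 1/(19346 + 2*sqrt(2))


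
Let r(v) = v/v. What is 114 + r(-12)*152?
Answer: 266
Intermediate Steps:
r(v) = 1
114 + r(-12)*152 = 114 + 1*152 = 114 + 152 = 266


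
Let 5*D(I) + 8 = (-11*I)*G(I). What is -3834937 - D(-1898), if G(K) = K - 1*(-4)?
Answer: 4073651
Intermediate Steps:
G(K) = 4 + K (G(K) = K + 4 = 4 + K)
D(I) = -8/5 - 11*I*(4 + I)/5 (D(I) = -8/5 + ((-11*I)*(4 + I))/5 = -8/5 + (-11*I*(4 + I))/5 = -8/5 - 11*I*(4 + I)/5)
-3834937 - D(-1898) = -3834937 - (-8/5 - 11/5*(-1898)*(4 - 1898)) = -3834937 - (-8/5 - 11/5*(-1898)*(-1894)) = -3834937 - (-8/5 - 39542932/5) = -3834937 - 1*(-7908588) = -3834937 + 7908588 = 4073651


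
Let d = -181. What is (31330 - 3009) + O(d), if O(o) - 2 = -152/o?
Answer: 5126615/181 ≈ 28324.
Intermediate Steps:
O(o) = 2 - 152/o
(31330 - 3009) + O(d) = (31330 - 3009) + (2 - 152/(-181)) = 28321 + (2 - 152*(-1/181)) = 28321 + (2 + 152/181) = 28321 + 514/181 = 5126615/181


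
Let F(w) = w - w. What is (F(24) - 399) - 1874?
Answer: -2273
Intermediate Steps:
F(w) = 0
(F(24) - 399) - 1874 = (0 - 399) - 1874 = -399 - 1874 = -2273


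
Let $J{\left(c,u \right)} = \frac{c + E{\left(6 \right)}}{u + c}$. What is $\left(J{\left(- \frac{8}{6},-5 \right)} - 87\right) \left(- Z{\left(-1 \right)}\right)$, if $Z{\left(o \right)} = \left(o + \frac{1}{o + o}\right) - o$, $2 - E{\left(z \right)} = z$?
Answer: $- \frac{1637}{38} \approx -43.079$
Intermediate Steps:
$E{\left(z \right)} = 2 - z$
$J{\left(c,u \right)} = \frac{-4 + c}{c + u}$ ($J{\left(c,u \right)} = \frac{c + \left(2 - 6\right)}{u + c} = \frac{c + \left(2 - 6\right)}{c + u} = \frac{c - 4}{c + u} = \frac{-4 + c}{c + u}$)
$Z{\left(o \right)} = \frac{1}{2 o}$ ($Z{\left(o \right)} = \left(o + \frac{1}{2 o}\right) - o = \frac{1}{2 o}$)
$\left(J{\left(- \frac{8}{6},-5 \right)} - 87\right) \left(- Z{\left(-1 \right)}\right) = \left(\frac{-4 - \frac{8}{6}}{- \frac{8}{6} - 5} - 87\right) \left(- \frac{1}{2 \left(-1\right)}\right) = \left(\frac{-4 - \frac{4}{3}}{\left(-8\right) \frac{1}{6} - 5} - 87\right) \left(- \frac{-1}{2}\right) = \left(\frac{-4 - \frac{4}{3}}{- \frac{4}{3} - 5} - 87\right) \left(\left(-1\right) \left(- \frac{1}{2}\right)\right) = \left(\frac{1}{- \frac{19}{3}} \left(- \frac{16}{3}\right) - 87\right) \frac{1}{2} = \left(\left(- \frac{3}{19}\right) \left(- \frac{16}{3}\right) - 87\right) \frac{1}{2} = \left(\frac{16}{19} - 87\right) \frac{1}{2} = \left(- \frac{1637}{19}\right) \frac{1}{2} = - \frac{1637}{38}$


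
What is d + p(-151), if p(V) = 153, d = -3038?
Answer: -2885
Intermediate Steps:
d + p(-151) = -3038 + 153 = -2885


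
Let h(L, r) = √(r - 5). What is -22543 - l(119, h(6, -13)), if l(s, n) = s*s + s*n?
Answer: -36704 - 357*I*√2 ≈ -36704.0 - 504.87*I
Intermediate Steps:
h(L, r) = √(-5 + r)
l(s, n) = s² + n*s
-22543 - l(119, h(6, -13)) = -22543 - 119*(√(-5 - 13) + 119) = -22543 - 119*(√(-18) + 119) = -22543 - 119*(3*I*√2 + 119) = -22543 - 119*(119 + 3*I*√2) = -22543 - (14161 + 357*I*√2) = -22543 + (-14161 - 357*I*√2) = -36704 - 357*I*√2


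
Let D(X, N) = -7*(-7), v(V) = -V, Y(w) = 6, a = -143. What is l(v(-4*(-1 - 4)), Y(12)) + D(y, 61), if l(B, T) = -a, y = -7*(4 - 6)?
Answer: 192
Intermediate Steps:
y = 14 (y = -7*(-2) = 14)
l(B, T) = 143 (l(B, T) = -1*(-143) = 143)
D(X, N) = 49
l(v(-4*(-1 - 4)), Y(12)) + D(y, 61) = 143 + 49 = 192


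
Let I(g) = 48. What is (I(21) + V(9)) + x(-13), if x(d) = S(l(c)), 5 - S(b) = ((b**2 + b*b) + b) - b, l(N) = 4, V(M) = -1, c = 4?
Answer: 20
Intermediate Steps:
S(b) = 5 - 2*b**2 (S(b) = 5 - (((b**2 + b*b) + b) - b) = 5 - (((b**2 + b**2) + b) - b) = 5 - ((2*b**2 + b) - b) = 5 - ((b + 2*b**2) - b) = 5 - 2*b**2)
x(d) = -27 (x(d) = 5 - 2*4**2 = 5 - 2*16 = 5 - 32 = -27)
(I(21) + V(9)) + x(-13) = (48 - 1) - 27 = 47 - 27 = 20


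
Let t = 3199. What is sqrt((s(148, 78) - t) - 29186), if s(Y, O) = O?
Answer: 11*I*sqrt(267) ≈ 179.74*I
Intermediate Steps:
sqrt((s(148, 78) - t) - 29186) = sqrt((78 - 1*3199) - 29186) = sqrt((78 - 3199) - 29186) = sqrt(-3121 - 29186) = sqrt(-32307) = 11*I*sqrt(267)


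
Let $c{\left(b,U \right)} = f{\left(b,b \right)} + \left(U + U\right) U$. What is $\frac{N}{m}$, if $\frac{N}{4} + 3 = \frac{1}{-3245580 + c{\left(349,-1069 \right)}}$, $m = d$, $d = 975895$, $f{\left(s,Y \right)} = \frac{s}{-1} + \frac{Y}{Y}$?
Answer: $- \frac{5762438}{468627706685} \approx -1.2296 \cdot 10^{-5}$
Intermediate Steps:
$f{\left(s,Y \right)} = 1 - s$ ($f{\left(s,Y \right)} = s \left(-1\right) + 1 = - s + 1 = 1 - s$)
$c{\left(b,U \right)} = 1 - b + 2 U^{2}$ ($c{\left(b,U \right)} = \left(1 - b\right) + \left(U + U\right) U = \left(1 - b\right) + 2 U U = \left(1 - b\right) + 2 U^{2} = 1 - b + 2 U^{2}$)
$m = 975895$
$N = - \frac{5762438}{480203}$ ($N = -12 + \frac{4}{-3245580 + \left(1 - 349 + 2 \left(-1069\right)^{2}\right)} = -12 + \frac{4}{-3245580 + \left(1 - 349 + 2 \cdot 1142761\right)} = -12 + \frac{4}{-3245580 + \left(1 - 349 + 2285522\right)} = -12 + \frac{4}{-3245580 + 2285174} = -12 + \frac{4}{-960406} = -12 + 4 \left(- \frac{1}{960406}\right) = -12 - \frac{2}{480203} = - \frac{5762438}{480203} \approx -12.0$)
$\frac{N}{m} = - \frac{5762438}{480203 \cdot 975895} = \left(- \frac{5762438}{480203}\right) \frac{1}{975895} = - \frac{5762438}{468627706685}$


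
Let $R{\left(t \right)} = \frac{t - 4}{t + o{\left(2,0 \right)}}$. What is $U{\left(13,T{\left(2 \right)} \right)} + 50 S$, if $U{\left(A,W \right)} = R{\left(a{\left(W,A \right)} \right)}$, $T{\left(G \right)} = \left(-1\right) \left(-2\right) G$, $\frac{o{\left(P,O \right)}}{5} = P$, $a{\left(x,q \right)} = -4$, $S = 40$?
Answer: $\frac{5996}{3} \approx 1998.7$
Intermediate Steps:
$o{\left(P,O \right)} = 5 P$
$T{\left(G \right)} = 2 G$
$R{\left(t \right)} = \frac{-4 + t}{10 + t}$ ($R{\left(t \right)} = \frac{t - 4}{t + 5 \cdot 2} = \frac{-4 + t}{t + 10} = \frac{-4 + t}{10 + t}$)
$U{\left(A,W \right)} = - \frac{4}{3}$ ($U{\left(A,W \right)} = \frac{-4 - 4}{10 - 4} = \frac{1}{6} \left(-8\right) = - \frac{4}{3}$)
$U{\left(13,T{\left(2 \right)} \right)} + 50 S = - \frac{4}{3} + 50 \cdot 40 = - \frac{4}{3} + 2000 = \frac{5996}{3}$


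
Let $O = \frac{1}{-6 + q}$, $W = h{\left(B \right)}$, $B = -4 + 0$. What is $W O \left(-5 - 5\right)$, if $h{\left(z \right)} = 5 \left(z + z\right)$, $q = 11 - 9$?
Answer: $-100$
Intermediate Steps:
$q = 2$ ($q = 11 - 9 = 2$)
$B = -4$
$h{\left(z \right)} = 10 z$ ($h{\left(z \right)} = 5 \cdot 2 z = 10 z$)
$W = -40$ ($W = 10 \left(-4\right) = -40$)
$O = - \frac{1}{4}$ ($O = \frac{1}{-6 + 2} = \frac{1}{-4} = - \frac{1}{4} \approx -0.25$)
$W O \left(-5 - 5\right) = \left(-40\right) \left(- \frac{1}{4}\right) \left(-5 - 5\right) = 10 \left(-10\right) = -100$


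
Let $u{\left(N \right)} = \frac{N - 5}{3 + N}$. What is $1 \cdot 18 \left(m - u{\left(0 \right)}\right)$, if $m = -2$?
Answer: $-6$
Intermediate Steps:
$u{\left(N \right)} = \frac{-5 + N}{3 + N}$
$1 \cdot 18 \left(m - u{\left(0 \right)}\right) = 1 \cdot 18 \left(-2 - \frac{-5 + 0}{3 + 0}\right) = 18 \left(-2 - \frac{1}{3} \left(-5\right)\right) = 18 \left(-2 - - \frac{5}{3}\right) = 18 \left(-2 + \frac{5}{3}\right) = 18 \left(- \frac{1}{3}\right) = -6$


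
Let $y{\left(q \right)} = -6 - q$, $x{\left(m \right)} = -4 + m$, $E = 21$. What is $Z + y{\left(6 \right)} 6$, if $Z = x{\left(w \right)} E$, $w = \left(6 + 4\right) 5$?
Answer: $894$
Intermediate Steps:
$w = 50$ ($w = 10 \cdot 5 = 50$)
$Z = 966$ ($Z = \left(-4 + 50\right) 21 = 46 \cdot 21 = 966$)
$Z + y{\left(6 \right)} 6 = 966 + \left(-6 - 6\right) 6 = 966 - 72 = 894$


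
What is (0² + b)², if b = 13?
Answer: 169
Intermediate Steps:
(0² + b)² = (0² + 13)² = (0 + 13)² = 13² = 169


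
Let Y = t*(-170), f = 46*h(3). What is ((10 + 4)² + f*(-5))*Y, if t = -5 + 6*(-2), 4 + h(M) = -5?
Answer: 6548740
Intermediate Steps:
h(M) = -9 (h(M) = -4 - 5 = -9)
f = -414 (f = 46*(-9) = -414)
t = -17 (t = -5 - 12 = -17)
Y = 2890 (Y = -17*(-170) = 2890)
((10 + 4)² + f*(-5))*Y = ((10 + 4)² - 414*(-5))*2890 = (14² + 2070)*2890 = (196 + 2070)*2890 = 2266*2890 = 6548740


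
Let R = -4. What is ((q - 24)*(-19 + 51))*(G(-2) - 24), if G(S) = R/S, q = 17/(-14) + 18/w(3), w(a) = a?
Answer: 94688/7 ≈ 13527.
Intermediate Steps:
q = 67/14 (q = 17/(-14) + 18/3 = 17*(-1/14) + 18*(1/3) = -17/14 + 6 = 67/14 ≈ 4.7857)
G(S) = -4/S
((q - 24)*(-19 + 51))*(G(-2) - 24) = ((67/14 - 24)*(-19 + 51))*(-4/(-2) - 24) = (-269/14*32)*(-4*(-1/2) - 24) = -4304*(2 - 24)/7 = -4304/7*(-22) = 94688/7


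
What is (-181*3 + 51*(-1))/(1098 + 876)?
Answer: -99/329 ≈ -0.30091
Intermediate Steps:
(-181*3 + 51*(-1))/(1098 + 876) = (-543 - 51)/1974 = -594*1/1974 = -99/329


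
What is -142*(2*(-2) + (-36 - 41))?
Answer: 11502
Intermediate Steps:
-142*(2*(-2) + (-36 - 41)) = -142*(-4 - 77) = -142*(-81) = 11502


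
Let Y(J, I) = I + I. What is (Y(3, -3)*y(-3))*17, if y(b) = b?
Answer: 306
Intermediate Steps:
Y(J, I) = 2*I
(Y(3, -3)*y(-3))*17 = ((2*(-3))*(-3))*17 = -6*(-3)*17 = 18*17 = 306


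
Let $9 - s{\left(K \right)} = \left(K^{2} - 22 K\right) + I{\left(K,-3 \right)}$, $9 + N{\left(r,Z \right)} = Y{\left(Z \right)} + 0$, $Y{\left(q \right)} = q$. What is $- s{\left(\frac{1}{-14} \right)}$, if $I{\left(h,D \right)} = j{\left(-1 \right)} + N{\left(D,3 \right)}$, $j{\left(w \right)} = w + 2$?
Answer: $- \frac{2435}{196} \approx -12.423$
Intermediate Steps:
$N{\left(r,Z \right)} = -9 + Z$ ($N{\left(r,Z \right)} = -9 + \left(Z + 0\right) = -9 + Z$)
$j{\left(w \right)} = 2 + w$
$I{\left(h,D \right)} = -5$ ($I{\left(h,D \right)} = \left(2 - 1\right) + \left(-9 + 3\right) = 1 - 6 = -5$)
$s{\left(K \right)} = 14 - K^{2} + 22 K$ ($s{\left(K \right)} = 9 - \left(\left(K^{2} - 22 K\right) - 5\right) = 9 - \left(-5 + K^{2} - 22 K\right) = 9 + \left(5 - K^{2} + 22 K\right) = 14 - K^{2} + 22 K$)
$- s{\left(\frac{1}{-14} \right)} = - (14 - \left(\frac{1}{-14}\right)^{2} + \frac{22}{-14}) = - (14 - \left(- \frac{1}{14}\right)^{2} + 22 \left(- \frac{1}{14}\right)) = - (14 - \frac{1}{196} - \frac{11}{7}) = \left(-1\right) \frac{2435}{196} = - \frac{2435}{196}$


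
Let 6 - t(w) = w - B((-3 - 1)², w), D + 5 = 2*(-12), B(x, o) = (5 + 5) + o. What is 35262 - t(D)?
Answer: 35246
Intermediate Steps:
B(x, o) = 10 + o
D = -29 (D = -5 + 2*(-12) = -5 - 24 = -29)
t(w) = 16 (t(w) = 6 - (w - (10 + w)) = 6 - (w + (-10 - w)) = 6 - 1*(-10) = 6 + 10 = 16)
35262 - t(D) = 35262 - 1*16 = 35262 - 16 = 35246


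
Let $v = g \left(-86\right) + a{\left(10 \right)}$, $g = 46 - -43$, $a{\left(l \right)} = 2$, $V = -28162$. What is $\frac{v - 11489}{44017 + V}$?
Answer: $- \frac{19141}{15855} \approx -1.2073$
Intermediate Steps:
$g = 89$ ($g = 46 + 43 = 89$)
$v = -7652$ ($v = 89 \left(-86\right) + 2 = -7654 + 2 = -7652$)
$\frac{v - 11489}{44017 + V} = \frac{-7652 - 11489}{44017 - 28162} = - \frac{19141}{15855}$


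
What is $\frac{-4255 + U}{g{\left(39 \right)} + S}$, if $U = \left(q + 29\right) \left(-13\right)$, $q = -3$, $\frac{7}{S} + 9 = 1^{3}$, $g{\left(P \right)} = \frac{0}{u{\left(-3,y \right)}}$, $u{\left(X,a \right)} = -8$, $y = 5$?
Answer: $\frac{36744}{7} \approx 5249.1$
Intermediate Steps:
$g{\left(P \right)} = 0$ ($g{\left(P \right)} = \frac{0}{-8} = 0 \left(- \frac{1}{8}\right) = 0$)
$S = - \frac{7}{8}$ ($S = \frac{7}{-9 + 1^{3}} = \frac{7}{-9 + 1} = \frac{7}{-8} = 7 \left(- \frac{1}{8}\right) = - \frac{7}{8} \approx -0.875$)
$U = -338$ ($U = \left(-3 + 29\right) \left(-13\right) = 26 \left(-13\right) = -338$)
$\frac{-4255 + U}{g{\left(39 \right)} + S} = \frac{-4255 - 338}{0 - \frac{7}{8}} = - \frac{4593}{- \frac{7}{8}} = \left(-4593\right) \left(- \frac{8}{7}\right) = \frac{36744}{7}$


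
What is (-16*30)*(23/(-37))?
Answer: 11040/37 ≈ 298.38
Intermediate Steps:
(-16*30)*(23/(-37)) = -11040*(-1)/37 = -480*(-23/37) = 11040/37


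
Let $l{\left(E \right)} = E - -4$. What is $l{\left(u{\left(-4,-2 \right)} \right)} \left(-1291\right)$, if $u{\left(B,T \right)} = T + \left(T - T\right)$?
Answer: $-2582$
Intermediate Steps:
$u{\left(B,T \right)} = T$ ($u{\left(B,T \right)} = T + 0 = T$)
$l{\left(E \right)} = 4 + E$ ($l{\left(E \right)} = E + 4 = 4 + E$)
$l{\left(u{\left(-4,-2 \right)} \right)} \left(-1291\right) = \left(4 - 2\right) \left(-1291\right) = 2 \left(-1291\right) = -2582$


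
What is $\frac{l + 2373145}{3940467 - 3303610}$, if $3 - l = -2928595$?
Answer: $\frac{5301743}{636857} \approx 8.3249$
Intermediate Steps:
$l = 2928598$ ($l = 3 - -2928595 = 3 + 2928595 = 2928598$)
$\frac{l + 2373145}{3940467 - 3303610} = \frac{2928598 + 2373145}{3940467 - 3303610} = \frac{5301743}{636857}$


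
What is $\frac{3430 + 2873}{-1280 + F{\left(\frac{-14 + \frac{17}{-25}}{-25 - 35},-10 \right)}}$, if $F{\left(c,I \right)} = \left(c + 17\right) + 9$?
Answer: $- \frac{9454500}{1880633} \approx -5.0273$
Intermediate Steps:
$F{\left(c,I \right)} = 26 + c$ ($F{\left(c,I \right)} = \left(17 + c\right) + 9 = 26 + c$)
$\frac{3430 + 2873}{-1280 + F{\left(\frac{-14 + \frac{17}{-25}}{-25 - 35},-10 \right)}} = \frac{3430 + 2873}{-1280 + \left(26 + \frac{-14 + \frac{17}{-25}}{-25 - 35}\right)} = \frac{6303}{-1280 + \left(26 + \frac{-14 + 17 \left(- \frac{1}{25}\right)}{-60}\right)} = \frac{6303}{-1280 + \left(26 + \left(-14 - \frac{17}{25}\right) \left(- \frac{1}{60}\right)\right)} = \frac{6303}{-1280 + \left(26 - - \frac{367}{1500}\right)} = \frac{6303}{-1280 + \left(26 + \frac{367}{1500}\right)} = \frac{6303}{-1280 + \frac{39367}{1500}} = \frac{6303}{- \frac{1880633}{1500}} = 6303 \left(- \frac{1500}{1880633}\right) = - \frac{9454500}{1880633}$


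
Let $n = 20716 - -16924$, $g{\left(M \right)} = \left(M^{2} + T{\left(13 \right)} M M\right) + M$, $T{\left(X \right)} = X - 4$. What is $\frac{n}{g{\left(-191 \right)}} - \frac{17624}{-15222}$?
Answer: $\frac{3499500668}{2775115209} \approx 1.261$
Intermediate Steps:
$T{\left(X \right)} = -4 + X$
$g{\left(M \right)} = M + 10 M^{2}$ ($g{\left(M \right)} = \left(M^{2} + \left(-4 + 13\right) M M\right) + M = \left(M^{2} + 9 M M\right) + M = \left(M^{2} + 9 M^{2}\right) + M = 10 M^{2} + M = M + 10 M^{2}$)
$n = 37640$ ($n = 20716 + 16924 = 37640$)
$\frac{n}{g{\left(-191 \right)}} - \frac{17624}{-15222} = \frac{37640}{\left(-191\right) \left(1 + 10 \left(-191\right)\right)} - \frac{17624}{-15222} = \frac{37640}{\left(-191\right) \left(1 - 1910\right)} - - \frac{8812}{7611} = \frac{37640}{\left(-191\right) \left(-1909\right)} + \frac{8812}{7611} = \frac{37640}{364619} + \frac{8812}{7611} = \frac{3499500668}{2775115209}$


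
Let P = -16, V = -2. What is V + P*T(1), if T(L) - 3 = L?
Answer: -66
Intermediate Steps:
T(L) = 3 + L
V + P*T(1) = -2 - 16*(3 + 1) = -2 - 16*4 = -2 - 64 = -66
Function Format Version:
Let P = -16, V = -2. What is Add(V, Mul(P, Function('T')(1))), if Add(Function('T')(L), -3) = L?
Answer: -66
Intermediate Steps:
Function('T')(L) = Add(3, L)
Add(V, Mul(P, Function('T')(1))) = Add(-2, Mul(-16, Add(3, 1))) = Add(-2, Mul(-16, 4)) = Add(-2, -64) = -66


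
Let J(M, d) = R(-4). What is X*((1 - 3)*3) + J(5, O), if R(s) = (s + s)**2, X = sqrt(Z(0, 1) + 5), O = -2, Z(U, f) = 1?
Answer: 64 - 6*sqrt(6) ≈ 49.303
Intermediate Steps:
X = sqrt(6) (X = sqrt(1 + 5) = sqrt(6) ≈ 2.4495)
R(s) = 4*s**2 (R(s) = (2*s)**2 = 4*s**2)
J(M, d) = 64 (J(M, d) = 4*(-4)**2 = 4*16 = 64)
X*((1 - 3)*3) + J(5, O) = sqrt(6)*((1 - 3)*3) + 64 = sqrt(6)*(-2*3) + 64 = sqrt(6)*(-6) + 64 = -6*sqrt(6) + 64 = 64 - 6*sqrt(6)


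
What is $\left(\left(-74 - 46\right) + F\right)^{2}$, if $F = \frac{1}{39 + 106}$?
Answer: $\frac{302725201}{21025} \approx 14398.0$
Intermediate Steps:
$F = \frac{1}{145} \approx 0.0068966$
$\left(\left(-74 - 46\right) + F\right)^{2} = \left(\left(-74 - 46\right) + \frac{1}{145}\right)^{2} = \left(-120 + \frac{1}{145}\right)^{2} = \left(- \frac{17399}{145}\right)^{2} = \frac{302725201}{21025}$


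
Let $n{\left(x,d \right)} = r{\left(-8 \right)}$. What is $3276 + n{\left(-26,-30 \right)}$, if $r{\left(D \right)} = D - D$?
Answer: $3276$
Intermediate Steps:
$r{\left(D \right)} = 0$
$n{\left(x,d \right)} = 0$
$3276 + n{\left(-26,-30 \right)} = 3276 + 0 = 3276$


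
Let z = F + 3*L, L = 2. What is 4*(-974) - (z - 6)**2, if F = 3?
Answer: -3905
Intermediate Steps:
z = 9 (z = 3 + 3*2 = 3 + 6 = 9)
4*(-974) - (z - 6)**2 = 4*(-974) - (9 - 6)**2 = -3896 - 1*3**2 = -3896 - 1*9 = -3896 - 9 = -3905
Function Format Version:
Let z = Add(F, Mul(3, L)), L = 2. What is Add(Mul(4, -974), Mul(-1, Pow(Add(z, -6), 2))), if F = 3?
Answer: -3905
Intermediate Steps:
z = 9 (z = Add(3, Mul(3, 2)) = Add(3, 6) = 9)
Add(Mul(4, -974), Mul(-1, Pow(Add(z, -6), 2))) = Add(Mul(4, -974), Mul(-1, Pow(Add(9, -6), 2))) = Add(-3896, Mul(-1, Pow(3, 2))) = Add(-3896, Mul(-1, 9)) = Add(-3896, -9) = -3905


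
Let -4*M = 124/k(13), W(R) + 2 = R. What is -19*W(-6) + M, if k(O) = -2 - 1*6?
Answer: 1247/8 ≈ 155.88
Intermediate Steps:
k(O) = -8 (k(O) = -2 - 6 = -8)
W(R) = -2 + R
M = 31/8 (M = -31/(-8) = -31*(-1)/8 = -¼*(-31/2) = 31/8 ≈ 3.8750)
-19*W(-6) + M = -19*(-2 - 6) + 31/8 = -19*(-8) + 31/8 = 152 + 31/8 = 1247/8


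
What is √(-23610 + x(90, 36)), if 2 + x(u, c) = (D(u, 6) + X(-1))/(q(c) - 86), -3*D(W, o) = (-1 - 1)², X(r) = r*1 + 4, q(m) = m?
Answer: I*√21250830/30 ≈ 153.66*I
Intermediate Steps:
X(r) = 4 + r (X(r) = r + 4 = 4 + r)
D(W, o) = -4/3 (D(W, o) = -(-1 - 1)²/3 = -⅓*(-2)² = -⅓*4 = -4/3)
x(u, c) = -2 + 5/(3*(-86 + c)) (x(u, c) = -2 + (-4/3 + (4 - 1))/(c - 86) = -2 + (-4/3 + 3)/(-86 + c) = -2 + 5/(3*(-86 + c)))
√(-23610 + x(90, 36)) = √(-23610 + (521 - 6*36)/(3*(-86 + 36))) = √(-23610 + (⅓)*(521 - 216)/(-50)) = √(-23610 + (⅓)*(-1/50)*305) = √(-23610 - 61/30) = √(-708361/30) = I*√21250830/30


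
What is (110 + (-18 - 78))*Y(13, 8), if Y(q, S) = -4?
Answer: -56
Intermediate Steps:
(110 + (-18 - 78))*Y(13, 8) = (110 + (-18 - 78))*(-4) = (110 - 96)*(-4) = 14*(-4) = -56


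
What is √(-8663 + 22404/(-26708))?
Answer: 2*I*√96563528501/6677 ≈ 93.08*I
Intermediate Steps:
√(-8663 + 22404/(-26708)) = √(-8663 + 22404*(-1/26708)) = √(-8663 - 5601/6677) = √(-57848452/6677) = 2*I*√96563528501/6677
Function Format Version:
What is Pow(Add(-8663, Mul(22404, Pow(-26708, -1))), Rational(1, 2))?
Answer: Mul(Rational(2, 6677), I, Pow(96563528501, Rational(1, 2))) ≈ Mul(93.080, I)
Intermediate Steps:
Pow(Add(-8663, Mul(22404, Pow(-26708, -1))), Rational(1, 2)) = Pow(Add(-8663, Mul(22404, Rational(-1, 26708))), Rational(1, 2)) = Pow(Add(-8663, Rational(-5601, 6677)), Rational(1, 2)) = Pow(Rational(-57848452, 6677), Rational(1, 2)) = Mul(Rational(2, 6677), I, Pow(96563528501, Rational(1, 2)))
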